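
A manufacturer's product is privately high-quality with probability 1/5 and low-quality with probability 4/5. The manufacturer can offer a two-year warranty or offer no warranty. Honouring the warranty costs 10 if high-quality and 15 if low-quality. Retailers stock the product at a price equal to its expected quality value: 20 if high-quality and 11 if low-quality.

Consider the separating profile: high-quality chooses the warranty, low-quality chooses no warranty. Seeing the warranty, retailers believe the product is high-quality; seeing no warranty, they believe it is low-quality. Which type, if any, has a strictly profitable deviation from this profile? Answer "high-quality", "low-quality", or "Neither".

high-quality

The warranty pays 20; no warranty pays 11.
high-quality: assigned the warranty, nets 20 − 10 = 10; deviating to no warranty nets 11.
low-quality: assigned no warranty, nets 11; deviating to the warranty nets 20 − 15 = 5.
The high-quality type gains 1 by deviating.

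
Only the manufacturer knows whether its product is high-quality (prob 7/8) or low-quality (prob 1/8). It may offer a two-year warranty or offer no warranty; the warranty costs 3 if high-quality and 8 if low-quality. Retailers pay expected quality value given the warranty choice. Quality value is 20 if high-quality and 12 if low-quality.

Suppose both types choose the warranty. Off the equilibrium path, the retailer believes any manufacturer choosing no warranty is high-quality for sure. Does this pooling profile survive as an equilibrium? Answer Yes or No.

No

On path, the retailer holds the prior and pays 7/8·20 + 1/8·12 = 19. Off path (no warranty), believing high-quality, it pays 20.
high-quality: the warranty nets 19 − 3 = 16; no warranty nets 20. high-quality would deviate.
low-quality: the warranty nets 19 − 8 = 11; no warranty nets 20. low-quality would deviate.
A type deviates, so pooling fails.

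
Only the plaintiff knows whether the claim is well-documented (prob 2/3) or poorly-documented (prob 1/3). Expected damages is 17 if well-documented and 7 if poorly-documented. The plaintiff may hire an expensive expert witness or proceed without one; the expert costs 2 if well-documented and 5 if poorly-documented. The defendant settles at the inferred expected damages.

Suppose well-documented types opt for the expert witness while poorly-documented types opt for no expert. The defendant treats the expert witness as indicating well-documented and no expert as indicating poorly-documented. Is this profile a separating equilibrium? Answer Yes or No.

Under these beliefs, the expert witness earns settlement 17 and no expert earns settlement 7.
well-documented: the expert witness nets 17 − 2 = 15; no expert nets 7. well-documented prefers the expert witness.
poorly-documented: the expert witness nets 17 − 5 = 12; no expert nets 7. poorly-documented would deviate to the expert witness.
poorly-documented has a profitable deviation, so the profile is not an equilibrium.

No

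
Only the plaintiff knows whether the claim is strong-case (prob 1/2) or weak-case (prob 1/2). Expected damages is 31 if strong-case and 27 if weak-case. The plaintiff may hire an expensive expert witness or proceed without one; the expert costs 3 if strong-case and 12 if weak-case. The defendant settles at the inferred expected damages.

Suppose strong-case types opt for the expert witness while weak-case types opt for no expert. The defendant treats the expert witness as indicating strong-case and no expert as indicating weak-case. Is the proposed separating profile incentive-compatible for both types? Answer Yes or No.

Under these beliefs, the expert witness earns settlement 31 and no expert earns settlement 27.
strong-case: the expert witness nets 31 − 3 = 28; no expert nets 27. strong-case prefers the expert witness.
weak-case: the expert witness nets 31 − 12 = 19; no expert nets 27. weak-case prefers no expert.
Neither type deviates, so the separating profile is an equilibrium.

Yes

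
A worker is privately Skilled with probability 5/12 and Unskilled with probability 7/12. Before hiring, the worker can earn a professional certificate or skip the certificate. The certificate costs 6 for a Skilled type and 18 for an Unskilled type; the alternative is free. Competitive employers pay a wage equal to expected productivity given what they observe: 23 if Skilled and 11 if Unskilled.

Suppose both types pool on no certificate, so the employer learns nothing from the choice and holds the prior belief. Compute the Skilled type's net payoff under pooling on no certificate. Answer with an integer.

Pooled wage = 5/12·23 + 7/12·11 = 16.
Skilled pays no cost for no certificate, so net payoff = 16.

16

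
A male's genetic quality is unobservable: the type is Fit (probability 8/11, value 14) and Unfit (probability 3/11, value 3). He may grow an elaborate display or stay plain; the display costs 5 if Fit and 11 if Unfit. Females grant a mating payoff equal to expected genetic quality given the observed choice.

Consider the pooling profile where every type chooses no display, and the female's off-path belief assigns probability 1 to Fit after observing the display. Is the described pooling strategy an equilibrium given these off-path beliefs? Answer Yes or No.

On path, the female holds the prior and pays 8/11·14 + 3/11·3 = 11. Off path (the display), believing Fit, it pays 14.
Fit: no display nets 11; the display nets 14 − 5 = 9. Fit stays.
Unfit: no display nets 11; the display nets 14 − 11 = 3. Unfit stays.
No type deviates, so pooling is sustained.

Yes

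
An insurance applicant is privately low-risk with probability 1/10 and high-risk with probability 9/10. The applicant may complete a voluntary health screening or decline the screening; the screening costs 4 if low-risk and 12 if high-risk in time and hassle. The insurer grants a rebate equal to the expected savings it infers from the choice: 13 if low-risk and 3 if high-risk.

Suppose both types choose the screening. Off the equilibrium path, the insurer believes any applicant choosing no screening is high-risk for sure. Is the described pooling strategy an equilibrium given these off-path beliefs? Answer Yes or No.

On path, the insurer holds the prior and pays 1/10·13 + 9/10·3 = 4. Off path (no screening), believing high-risk, it pays 3.
low-risk: the screening nets 4 − 4 = 0; no screening nets 3. low-risk would deviate.
high-risk: the screening nets 4 − 12 = -8; no screening nets 3. high-risk would deviate.
A type deviates, so pooling fails.

No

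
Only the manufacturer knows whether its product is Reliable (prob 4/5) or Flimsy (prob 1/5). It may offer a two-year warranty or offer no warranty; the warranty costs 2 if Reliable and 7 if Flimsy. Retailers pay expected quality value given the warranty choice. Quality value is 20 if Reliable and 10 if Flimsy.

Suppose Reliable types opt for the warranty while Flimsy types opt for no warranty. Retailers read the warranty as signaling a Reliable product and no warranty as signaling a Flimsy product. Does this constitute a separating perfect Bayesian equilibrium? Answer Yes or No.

No

Under these beliefs, the warranty earns price 20 and no warranty earns price 10.
Reliable: the warranty nets 20 − 2 = 18; no warranty nets 10. Reliable prefers the warranty.
Flimsy: the warranty nets 20 − 7 = 13; no warranty nets 10. Flimsy would deviate to the warranty.
Flimsy has a profitable deviation, so the profile is not an equilibrium.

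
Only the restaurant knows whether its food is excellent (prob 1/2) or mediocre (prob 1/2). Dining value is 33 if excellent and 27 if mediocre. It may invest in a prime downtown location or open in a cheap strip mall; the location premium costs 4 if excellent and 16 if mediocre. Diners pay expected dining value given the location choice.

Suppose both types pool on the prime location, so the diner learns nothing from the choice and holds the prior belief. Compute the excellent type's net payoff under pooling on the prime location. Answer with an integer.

26

Pooled price premium = 1/2·33 + 1/2·27 = 30.
excellent pays cost 4 for the prime location, so net payoff = 30 − 4 = 26.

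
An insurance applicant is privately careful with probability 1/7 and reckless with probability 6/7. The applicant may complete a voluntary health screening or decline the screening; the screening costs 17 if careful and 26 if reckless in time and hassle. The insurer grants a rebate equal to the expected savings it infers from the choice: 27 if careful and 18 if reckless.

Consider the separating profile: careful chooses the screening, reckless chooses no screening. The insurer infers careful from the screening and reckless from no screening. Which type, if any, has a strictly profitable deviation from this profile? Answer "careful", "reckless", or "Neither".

careful

The screening pays 27; no screening pays 18.
careful: assigned the screening, nets 27 − 17 = 10; deviating to no screening nets 18.
reckless: assigned no screening, nets 18; deviating to the screening nets 27 − 26 = 1.
The careful type gains 8 by deviating.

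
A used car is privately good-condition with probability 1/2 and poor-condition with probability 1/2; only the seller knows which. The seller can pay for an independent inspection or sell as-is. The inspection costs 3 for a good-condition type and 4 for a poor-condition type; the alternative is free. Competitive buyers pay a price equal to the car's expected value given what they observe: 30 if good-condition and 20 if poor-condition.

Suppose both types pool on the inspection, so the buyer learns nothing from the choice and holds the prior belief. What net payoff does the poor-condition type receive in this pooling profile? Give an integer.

Pooled price = 1/2·30 + 1/2·20 = 25.
poor-condition pays cost 4 for the inspection, so net payoff = 25 − 4 = 21.

21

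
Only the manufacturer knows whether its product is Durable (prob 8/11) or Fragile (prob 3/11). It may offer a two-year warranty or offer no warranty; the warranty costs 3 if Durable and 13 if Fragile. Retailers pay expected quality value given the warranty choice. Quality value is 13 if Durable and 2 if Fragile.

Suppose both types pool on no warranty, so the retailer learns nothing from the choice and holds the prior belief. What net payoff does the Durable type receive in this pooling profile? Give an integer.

10

Pooled price = 8/11·13 + 3/11·2 = 10.
Durable pays no cost for no warranty, so net payoff = 10.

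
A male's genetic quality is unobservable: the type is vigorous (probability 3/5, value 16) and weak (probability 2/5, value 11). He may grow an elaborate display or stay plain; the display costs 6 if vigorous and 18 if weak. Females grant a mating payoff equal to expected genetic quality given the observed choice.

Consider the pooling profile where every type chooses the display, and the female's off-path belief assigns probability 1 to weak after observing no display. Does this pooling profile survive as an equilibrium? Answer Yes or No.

On path, the female holds the prior and pays 3/5·16 + 2/5·11 = 14. Off path (no display), believing weak, it pays 11.
vigorous: the display nets 14 − 6 = 8; no display nets 11. vigorous would deviate.
weak: the display nets 14 − 18 = -4; no display nets 11. weak would deviate.
A type deviates, so pooling fails.

No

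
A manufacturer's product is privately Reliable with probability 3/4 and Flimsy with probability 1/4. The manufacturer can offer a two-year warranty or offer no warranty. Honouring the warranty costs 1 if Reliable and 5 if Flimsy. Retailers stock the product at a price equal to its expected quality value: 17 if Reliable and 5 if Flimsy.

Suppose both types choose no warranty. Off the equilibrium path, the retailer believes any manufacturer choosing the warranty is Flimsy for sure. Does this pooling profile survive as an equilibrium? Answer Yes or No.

On path, the retailer holds the prior and pays 3/4·17 + 1/4·5 = 14. Off path (the warranty), believing Flimsy, it pays 5.
Reliable: no warranty nets 14; the warranty nets 5 − 1 = 4. Reliable stays.
Flimsy: no warranty nets 14; the warranty nets 5 − 5 = 0. Flimsy stays.
No type deviates, so pooling is sustained.

Yes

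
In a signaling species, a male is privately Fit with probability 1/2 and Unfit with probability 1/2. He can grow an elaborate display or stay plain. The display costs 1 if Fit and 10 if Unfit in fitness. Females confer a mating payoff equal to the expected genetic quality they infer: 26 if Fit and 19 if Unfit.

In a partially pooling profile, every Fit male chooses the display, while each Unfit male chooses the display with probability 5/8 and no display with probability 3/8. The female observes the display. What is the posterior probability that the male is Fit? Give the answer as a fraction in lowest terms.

8/13

P(the display) = (1/2)·1 + (1/2)·(5/8) = 13/16.
By Bayes' rule, P(Fit | the display) = (1/2) / (13/16) = 8/13.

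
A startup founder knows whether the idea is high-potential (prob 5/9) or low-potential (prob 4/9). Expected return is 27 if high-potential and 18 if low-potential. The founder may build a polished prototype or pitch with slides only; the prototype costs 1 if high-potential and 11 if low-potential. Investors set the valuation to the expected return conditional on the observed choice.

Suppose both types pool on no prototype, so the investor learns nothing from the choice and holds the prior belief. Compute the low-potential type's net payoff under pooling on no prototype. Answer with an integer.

23

Pooled valuation = 5/9·27 + 4/9·18 = 23.
low-potential pays no cost for no prototype, so net payoff = 23.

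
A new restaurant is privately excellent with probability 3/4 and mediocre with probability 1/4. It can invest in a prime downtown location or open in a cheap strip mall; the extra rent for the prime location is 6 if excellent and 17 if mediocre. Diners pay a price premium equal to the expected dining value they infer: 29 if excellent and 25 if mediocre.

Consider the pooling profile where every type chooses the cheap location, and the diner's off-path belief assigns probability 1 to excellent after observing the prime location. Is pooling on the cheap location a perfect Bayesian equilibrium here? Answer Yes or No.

On path, the diner holds the prior and pays 3/4·29 + 1/4·25 = 28. Off path (the prime location), believing excellent, it pays 29.
excellent: the cheap location nets 28; the prime location nets 29 − 6 = 23. excellent stays.
mediocre: the cheap location nets 28; the prime location nets 29 − 17 = 12. mediocre stays.
No type deviates, so pooling is sustained.

Yes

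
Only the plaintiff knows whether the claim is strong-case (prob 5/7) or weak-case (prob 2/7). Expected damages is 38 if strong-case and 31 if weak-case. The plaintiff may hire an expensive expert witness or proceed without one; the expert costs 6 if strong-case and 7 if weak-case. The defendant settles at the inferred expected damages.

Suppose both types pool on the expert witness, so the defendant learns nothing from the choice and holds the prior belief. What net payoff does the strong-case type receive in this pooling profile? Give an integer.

30

Pooled settlement = 5/7·38 + 2/7·31 = 36.
strong-case pays cost 6 for the expert witness, so net payoff = 36 − 6 = 30.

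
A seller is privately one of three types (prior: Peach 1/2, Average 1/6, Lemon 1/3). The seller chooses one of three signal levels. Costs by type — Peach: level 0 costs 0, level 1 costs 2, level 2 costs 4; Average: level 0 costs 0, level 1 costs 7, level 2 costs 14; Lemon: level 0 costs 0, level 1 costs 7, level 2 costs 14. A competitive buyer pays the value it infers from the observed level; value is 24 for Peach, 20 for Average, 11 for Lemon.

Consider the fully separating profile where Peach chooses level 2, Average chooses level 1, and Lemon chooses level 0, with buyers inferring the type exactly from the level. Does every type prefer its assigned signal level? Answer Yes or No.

Separating prices: level 2 → 24, level 1 → 20, level 0 → 11.
Peach (assigned level 2): level 0: 11 − 0 = 11; level 1: 20 − 2 = 18; level 2: 24 − 4 = 20. Peach stays.
Average (assigned level 1): level 0: 11 − 0 = 11; level 1: 20 − 7 = 13; level 2: 24 − 14 = 10. Average stays.
Lemon (assigned level 0): level 0: 11 − 0 = 11; level 1: 20 − 7 = 13; level 2: 24 − 14 = 10. Lemon prefers level 1.
At least one type deviates; the separating profile fails.

No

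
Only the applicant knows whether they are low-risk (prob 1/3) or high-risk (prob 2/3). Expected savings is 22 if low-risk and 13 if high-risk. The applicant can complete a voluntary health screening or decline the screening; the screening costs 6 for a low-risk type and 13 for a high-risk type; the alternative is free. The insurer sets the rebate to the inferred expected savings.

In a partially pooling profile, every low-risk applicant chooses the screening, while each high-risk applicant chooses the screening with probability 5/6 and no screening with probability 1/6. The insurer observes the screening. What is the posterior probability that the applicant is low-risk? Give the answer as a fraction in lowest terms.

3/8

P(the screening) = (1/3)·1 + (2/3)·(5/6) = 8/9.
By Bayes' rule, P(low-risk | the screening) = (1/3) / (8/9) = 3/8.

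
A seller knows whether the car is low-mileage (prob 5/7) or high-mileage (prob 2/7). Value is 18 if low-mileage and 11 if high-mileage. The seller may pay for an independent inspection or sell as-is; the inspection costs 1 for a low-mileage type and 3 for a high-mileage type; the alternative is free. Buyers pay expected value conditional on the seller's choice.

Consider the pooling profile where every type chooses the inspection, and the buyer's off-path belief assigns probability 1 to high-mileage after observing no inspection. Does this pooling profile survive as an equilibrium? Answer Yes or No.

On path, the buyer holds the prior and pays 5/7·18 + 2/7·11 = 16. Off path (no inspection), believing high-mileage, it pays 11.
low-mileage: the inspection nets 16 − 1 = 15; no inspection nets 11. low-mileage stays.
high-mileage: the inspection nets 16 − 3 = 13; no inspection nets 11. high-mileage stays.
No type deviates, so pooling is sustained.

Yes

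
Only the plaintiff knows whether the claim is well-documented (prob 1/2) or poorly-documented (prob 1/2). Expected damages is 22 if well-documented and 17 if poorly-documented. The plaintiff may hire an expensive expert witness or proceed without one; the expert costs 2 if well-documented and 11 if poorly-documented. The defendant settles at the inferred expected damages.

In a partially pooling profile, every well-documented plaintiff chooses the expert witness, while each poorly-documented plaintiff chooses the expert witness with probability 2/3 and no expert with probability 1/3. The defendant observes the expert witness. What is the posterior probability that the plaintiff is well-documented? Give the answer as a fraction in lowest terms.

3/5

P(the expert witness) = (1/2)·1 + (1/2)·(2/3) = 5/6.
By Bayes' rule, P(well-documented | the expert witness) = (1/2) / (5/6) = 3/5.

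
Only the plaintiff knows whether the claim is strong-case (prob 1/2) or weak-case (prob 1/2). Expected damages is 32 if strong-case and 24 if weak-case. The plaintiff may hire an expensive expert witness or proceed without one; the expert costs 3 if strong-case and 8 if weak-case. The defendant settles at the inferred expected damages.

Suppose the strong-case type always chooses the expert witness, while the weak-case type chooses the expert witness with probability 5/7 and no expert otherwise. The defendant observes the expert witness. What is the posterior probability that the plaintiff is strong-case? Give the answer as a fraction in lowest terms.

P(the expert witness) = (1/2)·1 + (1/2)·(5/7) = 6/7.
By Bayes' rule, P(strong-case | the expert witness) = (1/2) / (6/7) = 7/12.

7/12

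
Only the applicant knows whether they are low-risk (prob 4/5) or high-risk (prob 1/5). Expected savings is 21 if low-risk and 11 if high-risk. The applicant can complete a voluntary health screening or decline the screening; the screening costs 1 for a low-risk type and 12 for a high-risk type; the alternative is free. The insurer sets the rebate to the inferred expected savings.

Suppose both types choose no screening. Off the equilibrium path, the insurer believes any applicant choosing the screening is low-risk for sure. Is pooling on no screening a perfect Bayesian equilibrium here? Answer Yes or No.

On path, the insurer holds the prior and pays 4/5·21 + 1/5·11 = 19. Off path (the screening), believing low-risk, it pays 21.
low-risk: no screening nets 19; the screening nets 21 − 1 = 20. low-risk would deviate.
high-risk: no screening nets 19; the screening nets 21 − 12 = 9. high-risk stays.
A type deviates, so pooling fails.

No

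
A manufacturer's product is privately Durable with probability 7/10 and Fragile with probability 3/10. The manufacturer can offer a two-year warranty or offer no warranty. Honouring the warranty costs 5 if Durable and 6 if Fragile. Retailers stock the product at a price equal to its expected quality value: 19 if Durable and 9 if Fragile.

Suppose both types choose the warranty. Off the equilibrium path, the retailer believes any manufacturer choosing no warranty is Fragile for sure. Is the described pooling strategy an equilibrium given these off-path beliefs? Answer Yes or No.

On path, the retailer holds the prior and pays 7/10·19 + 3/10·9 = 16. Off path (no warranty), believing Fragile, it pays 9.
Durable: the warranty nets 16 − 5 = 11; no warranty nets 9. Durable stays.
Fragile: the warranty nets 16 − 6 = 10; no warranty nets 9. Fragile stays.
No type deviates, so pooling is sustained.

Yes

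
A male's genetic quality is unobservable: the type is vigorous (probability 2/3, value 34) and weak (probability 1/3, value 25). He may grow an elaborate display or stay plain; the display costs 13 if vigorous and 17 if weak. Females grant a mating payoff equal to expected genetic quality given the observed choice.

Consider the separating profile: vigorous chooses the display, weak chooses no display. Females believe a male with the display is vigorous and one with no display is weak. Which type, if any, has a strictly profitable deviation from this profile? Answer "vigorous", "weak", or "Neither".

vigorous

The display pays 34; no display pays 25.
vigorous: assigned the display, nets 34 − 13 = 21; deviating to no display nets 25.
weak: assigned no display, nets 25; deviating to the display nets 34 − 17 = 17.
The vigorous type gains 4 by deviating.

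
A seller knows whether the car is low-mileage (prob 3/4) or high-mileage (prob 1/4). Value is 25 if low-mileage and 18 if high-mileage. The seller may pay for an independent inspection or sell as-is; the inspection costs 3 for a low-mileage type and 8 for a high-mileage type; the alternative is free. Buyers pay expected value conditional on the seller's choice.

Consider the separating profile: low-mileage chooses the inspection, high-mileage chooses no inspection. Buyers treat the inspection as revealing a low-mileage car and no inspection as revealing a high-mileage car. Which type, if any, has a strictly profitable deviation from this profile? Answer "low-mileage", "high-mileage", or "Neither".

Neither

The inspection pays 25; no inspection pays 18.
low-mileage: assigned the inspection, nets 25 − 3 = 22; deviating to no inspection nets 18.
high-mileage: assigned no inspection, nets 18; deviating to the inspection nets 25 − 8 = 17.
Both types strictly prefer their assigned action; no profitable deviation.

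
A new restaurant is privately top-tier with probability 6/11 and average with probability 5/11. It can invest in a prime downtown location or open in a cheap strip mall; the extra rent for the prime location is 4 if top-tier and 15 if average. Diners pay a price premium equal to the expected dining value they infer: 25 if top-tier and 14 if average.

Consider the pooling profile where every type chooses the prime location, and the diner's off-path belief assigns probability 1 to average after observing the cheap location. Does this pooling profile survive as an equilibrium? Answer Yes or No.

No

On path, the diner holds the prior and pays 6/11·25 + 5/11·14 = 20. Off path (the cheap location), believing average, it pays 14.
top-tier: the prime location nets 20 − 4 = 16; the cheap location nets 14. top-tier stays.
average: the prime location nets 20 − 15 = 5; the cheap location nets 14. average would deviate.
A type deviates, so pooling fails.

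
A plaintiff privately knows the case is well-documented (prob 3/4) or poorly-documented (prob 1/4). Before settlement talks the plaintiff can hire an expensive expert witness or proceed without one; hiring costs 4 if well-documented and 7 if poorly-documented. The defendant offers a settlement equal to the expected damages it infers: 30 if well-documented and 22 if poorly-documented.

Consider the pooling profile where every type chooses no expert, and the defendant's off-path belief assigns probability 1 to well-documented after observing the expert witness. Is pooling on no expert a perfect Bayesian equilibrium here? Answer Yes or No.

On path, the defendant holds the prior and pays 3/4·30 + 1/4·22 = 28. Off path (the expert witness), believing well-documented, it pays 30.
well-documented: no expert nets 28; the expert witness nets 30 − 4 = 26. well-documented stays.
poorly-documented: no expert nets 28; the expert witness nets 30 − 7 = 23. poorly-documented stays.
No type deviates, so pooling is sustained.

Yes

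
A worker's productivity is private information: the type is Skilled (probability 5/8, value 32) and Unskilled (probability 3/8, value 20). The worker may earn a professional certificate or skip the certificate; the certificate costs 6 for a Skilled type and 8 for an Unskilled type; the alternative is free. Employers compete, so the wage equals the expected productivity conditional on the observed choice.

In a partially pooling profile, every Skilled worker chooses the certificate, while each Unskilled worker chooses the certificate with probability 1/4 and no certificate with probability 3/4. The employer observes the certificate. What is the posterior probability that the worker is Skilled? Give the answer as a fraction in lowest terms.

P(the certificate) = (5/8)·1 + (3/8)·(1/4) = 23/32.
By Bayes' rule, P(Skilled | the certificate) = (5/8) / (23/32) = 20/23.

20/23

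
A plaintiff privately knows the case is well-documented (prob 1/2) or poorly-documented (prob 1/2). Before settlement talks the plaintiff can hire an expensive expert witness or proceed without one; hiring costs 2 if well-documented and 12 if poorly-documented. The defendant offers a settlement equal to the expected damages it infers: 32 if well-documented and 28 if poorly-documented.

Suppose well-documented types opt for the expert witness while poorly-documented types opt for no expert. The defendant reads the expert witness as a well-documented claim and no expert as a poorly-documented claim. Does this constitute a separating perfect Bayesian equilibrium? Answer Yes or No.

Under these beliefs, the expert witness earns settlement 32 and no expert earns settlement 28.
well-documented: the expert witness nets 32 − 2 = 30; no expert nets 28. well-documented prefers the expert witness.
poorly-documented: the expert witness nets 32 − 12 = 20; no expert nets 28. poorly-documented prefers no expert.
Neither type deviates, so the separating profile is an equilibrium.

Yes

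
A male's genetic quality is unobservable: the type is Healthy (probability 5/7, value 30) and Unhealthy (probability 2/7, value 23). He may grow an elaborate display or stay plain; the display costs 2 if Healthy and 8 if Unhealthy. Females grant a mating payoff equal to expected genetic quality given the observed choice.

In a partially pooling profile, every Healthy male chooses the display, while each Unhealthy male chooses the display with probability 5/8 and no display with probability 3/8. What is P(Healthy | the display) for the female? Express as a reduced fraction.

4/5

P(the display) = (5/7)·1 + (2/7)·(5/8) = 25/28.
By Bayes' rule, P(Healthy | the display) = (5/7) / (25/28) = 4/5.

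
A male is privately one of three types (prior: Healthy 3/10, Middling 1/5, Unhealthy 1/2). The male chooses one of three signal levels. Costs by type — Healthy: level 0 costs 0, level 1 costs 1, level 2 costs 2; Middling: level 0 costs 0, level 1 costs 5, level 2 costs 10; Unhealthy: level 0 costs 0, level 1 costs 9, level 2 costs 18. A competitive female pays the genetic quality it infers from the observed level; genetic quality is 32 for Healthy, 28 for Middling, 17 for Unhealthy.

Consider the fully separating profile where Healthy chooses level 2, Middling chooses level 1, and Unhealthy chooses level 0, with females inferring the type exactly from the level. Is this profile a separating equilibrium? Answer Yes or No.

No

Separating mating payoffs: level 2 → 32, level 1 → 28, level 0 → 17.
Healthy (assigned level 2): level 0: 17 − 0 = 17; level 1: 28 − 1 = 27; level 2: 32 − 2 = 30. Healthy stays.
Middling (assigned level 1): level 0: 17 − 0 = 17; level 1: 28 − 5 = 23; level 2: 32 − 10 = 22. Middling stays.
Unhealthy (assigned level 0): level 0: 17 − 0 = 17; level 1: 28 − 9 = 19; level 2: 32 − 18 = 14. Unhealthy prefers level 1.
At least one type deviates; the separating profile fails.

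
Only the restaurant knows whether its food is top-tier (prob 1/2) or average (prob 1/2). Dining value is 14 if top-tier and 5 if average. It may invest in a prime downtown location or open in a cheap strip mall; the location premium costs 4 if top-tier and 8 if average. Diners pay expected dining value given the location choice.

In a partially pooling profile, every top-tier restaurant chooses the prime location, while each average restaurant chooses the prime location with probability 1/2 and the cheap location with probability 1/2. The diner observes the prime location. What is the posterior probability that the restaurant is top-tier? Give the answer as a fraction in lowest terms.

P(the prime location) = (1/2)·1 + (1/2)·(1/2) = 3/4.
By Bayes' rule, P(top-tier | the prime location) = (1/2) / (3/4) = 2/3.

2/3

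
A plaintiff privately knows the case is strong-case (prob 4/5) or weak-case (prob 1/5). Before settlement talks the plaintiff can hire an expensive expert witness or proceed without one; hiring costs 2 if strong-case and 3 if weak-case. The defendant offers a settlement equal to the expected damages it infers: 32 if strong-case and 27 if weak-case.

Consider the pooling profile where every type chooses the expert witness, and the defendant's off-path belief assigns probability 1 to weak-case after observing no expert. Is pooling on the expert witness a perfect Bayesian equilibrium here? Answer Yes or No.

On path, the defendant holds the prior and pays 4/5·32 + 1/5·27 = 31. Off path (no expert), believing weak-case, it pays 27.
strong-case: the expert witness nets 31 − 2 = 29; no expert nets 27. strong-case stays.
weak-case: the expert witness nets 31 − 3 = 28; no expert nets 27. weak-case stays.
No type deviates, so pooling is sustained.

Yes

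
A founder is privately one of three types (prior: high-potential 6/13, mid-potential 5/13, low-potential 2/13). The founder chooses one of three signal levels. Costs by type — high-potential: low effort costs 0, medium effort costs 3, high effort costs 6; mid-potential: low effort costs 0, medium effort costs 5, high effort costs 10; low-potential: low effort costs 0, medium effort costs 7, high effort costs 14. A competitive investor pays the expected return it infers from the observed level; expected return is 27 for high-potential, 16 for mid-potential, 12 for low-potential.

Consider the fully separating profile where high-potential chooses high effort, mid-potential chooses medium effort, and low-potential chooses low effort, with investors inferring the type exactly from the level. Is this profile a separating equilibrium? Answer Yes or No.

Separating valuations: high effort → 27, medium effort → 16, low effort → 12.
high-potential (assigned high effort): low effort: 12 − 0 = 12; medium effort: 16 − 3 = 13; high effort: 27 − 6 = 21. high-potential stays.
mid-potential (assigned medium effort): low effort: 12 − 0 = 12; medium effort: 16 − 5 = 11; high effort: 27 − 10 = 17. mid-potential prefers high effort.
low-potential (assigned low effort): low effort: 12 − 0 = 12; medium effort: 16 − 7 = 9; high effort: 27 − 14 = 13. low-potential prefers high effort.
At least one type deviates; the separating profile fails.

No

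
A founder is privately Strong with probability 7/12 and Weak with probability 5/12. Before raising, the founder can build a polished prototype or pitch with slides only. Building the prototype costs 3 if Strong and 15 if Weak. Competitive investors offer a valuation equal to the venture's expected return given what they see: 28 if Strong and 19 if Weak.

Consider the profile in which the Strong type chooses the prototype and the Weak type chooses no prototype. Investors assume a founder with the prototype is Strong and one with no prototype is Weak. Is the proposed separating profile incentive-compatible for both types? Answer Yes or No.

Under these beliefs, the prototype earns valuation 28 and no prototype earns valuation 19.
Strong: the prototype nets 28 − 3 = 25; no prototype nets 19. Strong prefers the prototype.
Weak: the prototype nets 28 − 15 = 13; no prototype nets 19. Weak prefers no prototype.
Neither type deviates, so the separating profile is an equilibrium.

Yes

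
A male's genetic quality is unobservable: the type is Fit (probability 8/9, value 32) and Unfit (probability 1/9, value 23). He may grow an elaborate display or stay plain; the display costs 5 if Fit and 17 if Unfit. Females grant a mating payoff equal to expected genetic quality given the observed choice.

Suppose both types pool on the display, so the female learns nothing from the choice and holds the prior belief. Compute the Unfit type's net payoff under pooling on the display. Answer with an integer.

14

Pooled mating payoff = 8/9·32 + 1/9·23 = 31.
Unfit pays cost 17 for the display, so net payoff = 31 − 17 = 14.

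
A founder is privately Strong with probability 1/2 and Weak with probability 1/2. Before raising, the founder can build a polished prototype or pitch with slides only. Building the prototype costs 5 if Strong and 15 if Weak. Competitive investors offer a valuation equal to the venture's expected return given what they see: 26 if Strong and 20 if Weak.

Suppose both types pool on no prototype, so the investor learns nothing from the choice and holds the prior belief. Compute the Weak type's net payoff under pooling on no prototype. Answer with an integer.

Pooled valuation = 1/2·26 + 1/2·20 = 23.
Weak pays no cost for no prototype, so net payoff = 23.

23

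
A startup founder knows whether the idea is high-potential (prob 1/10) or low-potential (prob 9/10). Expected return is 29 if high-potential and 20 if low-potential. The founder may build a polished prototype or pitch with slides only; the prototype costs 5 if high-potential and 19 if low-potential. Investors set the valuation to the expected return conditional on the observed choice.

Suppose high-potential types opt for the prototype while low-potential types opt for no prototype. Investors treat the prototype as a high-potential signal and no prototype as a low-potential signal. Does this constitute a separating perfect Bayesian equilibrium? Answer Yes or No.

Under these beliefs, the prototype earns valuation 29 and no prototype earns valuation 20.
high-potential: the prototype nets 29 − 5 = 24; no prototype nets 20. high-potential prefers the prototype.
low-potential: the prototype nets 29 − 19 = 10; no prototype nets 20. low-potential prefers no prototype.
Neither type deviates, so the separating profile is an equilibrium.

Yes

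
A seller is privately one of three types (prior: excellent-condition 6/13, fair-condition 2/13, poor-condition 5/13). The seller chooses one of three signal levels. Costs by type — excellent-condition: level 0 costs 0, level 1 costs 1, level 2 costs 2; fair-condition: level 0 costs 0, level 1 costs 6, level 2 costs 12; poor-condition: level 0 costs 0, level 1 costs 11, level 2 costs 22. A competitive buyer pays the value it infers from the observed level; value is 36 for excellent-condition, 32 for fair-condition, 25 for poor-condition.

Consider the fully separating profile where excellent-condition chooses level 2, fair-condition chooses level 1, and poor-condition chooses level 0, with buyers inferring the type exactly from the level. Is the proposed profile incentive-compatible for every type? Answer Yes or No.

Separating prices: level 2 → 36, level 1 → 32, level 0 → 25.
excellent-condition (assigned level 2): level 0: 25 − 0 = 25; level 1: 32 − 1 = 31; level 2: 36 − 2 = 34. excellent-condition stays.
fair-condition (assigned level 1): level 0: 25 − 0 = 25; level 1: 32 − 6 = 26; level 2: 36 − 12 = 24. fair-condition stays.
poor-condition (assigned level 0): level 0: 25 − 0 = 25; level 1: 32 − 11 = 21; level 2: 36 − 22 = 14. poor-condition stays.
Every type prefers its assigned level; separation holds.

Yes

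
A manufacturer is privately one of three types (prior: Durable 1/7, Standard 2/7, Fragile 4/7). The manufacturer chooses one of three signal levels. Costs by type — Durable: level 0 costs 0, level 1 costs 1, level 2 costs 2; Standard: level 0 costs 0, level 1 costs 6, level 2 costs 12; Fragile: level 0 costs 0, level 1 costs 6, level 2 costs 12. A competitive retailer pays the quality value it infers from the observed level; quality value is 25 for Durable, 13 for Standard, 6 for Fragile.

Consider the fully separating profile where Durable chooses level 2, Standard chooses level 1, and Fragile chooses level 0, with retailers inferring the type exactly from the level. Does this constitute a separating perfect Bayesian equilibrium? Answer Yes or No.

No

Separating prices: level 2 → 25, level 1 → 13, level 0 → 6.
Durable (assigned level 2): level 0: 6 − 0 = 6; level 1: 13 − 1 = 12; level 2: 25 − 2 = 23. Durable stays.
Standard (assigned level 1): level 0: 6 − 0 = 6; level 1: 13 − 6 = 7; level 2: 25 − 12 = 13. Standard prefers level 2.
Fragile (assigned level 0): level 0: 6 − 0 = 6; level 1: 13 − 6 = 7; level 2: 25 − 12 = 13. Fragile prefers level 2.
At least one type deviates; the separating profile fails.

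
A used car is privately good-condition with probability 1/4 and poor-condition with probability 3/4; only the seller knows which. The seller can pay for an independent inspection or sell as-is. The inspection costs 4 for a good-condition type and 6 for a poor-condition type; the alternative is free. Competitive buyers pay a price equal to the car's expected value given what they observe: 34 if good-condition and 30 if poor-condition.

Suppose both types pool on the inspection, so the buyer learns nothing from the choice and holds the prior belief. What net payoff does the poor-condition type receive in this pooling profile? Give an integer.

25

Pooled price = 1/4·34 + 3/4·30 = 31.
poor-condition pays cost 6 for the inspection, so net payoff = 31 − 6 = 25.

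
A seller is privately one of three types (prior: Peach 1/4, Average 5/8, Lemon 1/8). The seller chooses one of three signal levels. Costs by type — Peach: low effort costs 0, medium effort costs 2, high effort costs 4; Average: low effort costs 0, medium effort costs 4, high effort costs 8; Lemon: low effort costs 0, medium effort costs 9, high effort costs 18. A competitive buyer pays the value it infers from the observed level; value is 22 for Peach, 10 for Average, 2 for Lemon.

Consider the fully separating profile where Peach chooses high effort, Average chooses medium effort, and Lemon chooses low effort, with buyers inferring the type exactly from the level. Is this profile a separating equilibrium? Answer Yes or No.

No

Separating prices: high effort → 22, medium effort → 10, low effort → 2.
Peach (assigned high effort): low effort: 2 − 0 = 2; medium effort: 10 − 2 = 8; high effort: 22 − 4 = 18. Peach stays.
Average (assigned medium effort): low effort: 2 − 0 = 2; medium effort: 10 − 4 = 6; high effort: 22 − 8 = 14. Average prefers high effort.
Lemon (assigned low effort): low effort: 2 − 0 = 2; medium effort: 10 − 9 = 1; high effort: 22 − 18 = 4. Lemon prefers high effort.
At least one type deviates; the separating profile fails.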